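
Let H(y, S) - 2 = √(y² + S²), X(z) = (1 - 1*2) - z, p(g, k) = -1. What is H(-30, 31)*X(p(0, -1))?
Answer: 0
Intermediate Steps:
X(z) = -1 - z (X(z) = (1 - 2) - z = -1 - z)
H(y, S) = 2 + √(S² + y²) (H(y, S) = 2 + √(y² + S²) = 2 + √(S² + y²))
H(-30, 31)*X(p(0, -1)) = (2 + √(31² + (-30)²))*(-1 - 1*(-1)) = (2 + √(961 + 900))*(-1 + 1) = (2 + √1861)*0 = 0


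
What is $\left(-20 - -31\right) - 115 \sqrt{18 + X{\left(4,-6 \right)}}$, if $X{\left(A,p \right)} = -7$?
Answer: $11 - 115 \sqrt{11} \approx -370.41$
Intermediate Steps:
$\left(-20 - -31\right) - 115 \sqrt{18 + X{\left(4,-6 \right)}} = \left(-20 - -31\right) - 115 \sqrt{18 - 7} = \left(-20 + 31\right) - 115 \sqrt{11} = 11 - 115 \sqrt{11}$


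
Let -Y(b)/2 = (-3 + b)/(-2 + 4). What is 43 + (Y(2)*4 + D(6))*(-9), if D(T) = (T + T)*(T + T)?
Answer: -1289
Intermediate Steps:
Y(b) = 3 - b (Y(b) = -2*(-3 + b)/(-2 + 4) = -2*(-3 + b)/2 = -2*(-3/2 + b/2) = 3 - b)
D(T) = 4*T² (D(T) = (2*T)*(2*T) = 4*T²)
43 + (Y(2)*4 + D(6))*(-9) = 43 + ((3 - 1*2)*4 + 4*6²)*(-9) = 43 + ((3 - 2)*4 + 4*36)*(-9) = 43 + (1*4 + 144)*(-9) = 43 + (4 + 144)*(-9) = 43 + 148*(-9) = 43 - 1332 = -1289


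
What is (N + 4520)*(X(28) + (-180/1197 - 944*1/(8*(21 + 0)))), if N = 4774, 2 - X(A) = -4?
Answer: 285016/133 ≈ 2143.0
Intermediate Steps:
X(A) = 6 (X(A) = 2 - 1*(-4) = 2 + 4 = 6)
(N + 4520)*(X(28) + (-180/1197 - 944*1/(8*(21 + 0)))) = (4774 + 4520)*(6 + (-180/1197 - 944*1/(8*(21 + 0)))) = 9294*(6 + (-180*1/1197 - 944/(21*8))) = 9294*(6 + (-20/133 - 944/168)) = 9294*(6 + (-20/133 - 944*1/168)) = 9294*(6 + (-20/133 - 118/21)) = 9294*(6 - 2302/399) = 9294*(92/399) = 285016/133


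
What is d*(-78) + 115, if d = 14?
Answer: -977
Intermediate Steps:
d*(-78) + 115 = 14*(-78) + 115 = -1092 + 115 = -977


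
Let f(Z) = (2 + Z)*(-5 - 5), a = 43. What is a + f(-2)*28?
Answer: 43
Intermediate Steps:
f(Z) = -20 - 10*Z (f(Z) = (2 + Z)*(-10) = -20 - 10*Z)
a + f(-2)*28 = 43 + (-20 - 10*(-2))*28 = 43 + (-20 + 20)*28 = 43 + 0*28 = 43 + 0 = 43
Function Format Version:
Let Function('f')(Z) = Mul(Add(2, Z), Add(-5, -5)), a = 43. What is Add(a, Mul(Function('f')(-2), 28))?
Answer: 43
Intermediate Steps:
Function('f')(Z) = Add(-20, Mul(-10, Z)) (Function('f')(Z) = Mul(Add(2, Z), -10) = Add(-20, Mul(-10, Z)))
Add(a, Mul(Function('f')(-2), 28)) = Add(43, Mul(Add(-20, Mul(-10, -2)), 28)) = Add(43, Mul(Add(-20, 20), 28)) = Add(43, Mul(0, 28)) = Add(43, 0) = 43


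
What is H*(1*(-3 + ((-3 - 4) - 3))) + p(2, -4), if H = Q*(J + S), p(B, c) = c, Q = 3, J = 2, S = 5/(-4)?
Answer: -133/4 ≈ -33.250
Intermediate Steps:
S = -5/4 (S = 5*(-1/4) = -5/4 ≈ -1.2500)
H = 9/4 (H = 3*(2 - 5/4) = 3*(3/4) = 9/4 ≈ 2.2500)
H*(1*(-3 + ((-3 - 4) - 3))) + p(2, -4) = 9*(1*(-3 + ((-3 - 4) - 3)))/4 - 4 = 9*(1*(-3 + (-7 - 3)))/4 - 4 = 9*(1*(-3 - 10))/4 - 4 = 9*(1*(-13))/4 - 4 = (9/4)*(-13) - 4 = -117/4 - 4 = -133/4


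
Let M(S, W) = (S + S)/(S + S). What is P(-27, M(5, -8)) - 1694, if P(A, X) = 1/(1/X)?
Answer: -1693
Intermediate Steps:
M(S, W) = 1 (M(S, W) = (2*S)/((2*S)) = (2*S)*(1/(2*S)) = 1)
P(A, X) = X
P(-27, M(5, -8)) - 1694 = 1 - 1694 = -1693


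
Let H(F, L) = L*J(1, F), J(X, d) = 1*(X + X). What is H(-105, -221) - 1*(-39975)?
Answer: 39533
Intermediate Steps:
J(X, d) = 2*X (J(X, d) = 1*(2*X) = 2*X)
H(F, L) = 2*L (H(F, L) = L*(2*1) = L*2 = 2*L)
H(-105, -221) - 1*(-39975) = 2*(-221) - 1*(-39975) = -442 + 39975 = 39533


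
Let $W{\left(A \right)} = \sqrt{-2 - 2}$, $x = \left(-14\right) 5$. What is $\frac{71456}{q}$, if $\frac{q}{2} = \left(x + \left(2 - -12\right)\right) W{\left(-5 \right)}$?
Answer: $319 i \approx 319.0 i$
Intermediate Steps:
$x = -70$
$W{\left(A \right)} = 2 i$ ($W{\left(A \right)} = \sqrt{-4} = 2 i$)
$q = - 224 i$ ($q = 2 \left(-70 + \left(2 - -12\right)\right) 2 i = 2 \left(-70 + \left(2 + 12\right)\right) 2 i = 2 \left(-70 + 14\right) 2 i = 2 \left(- 56 \cdot 2 i\right) = 2 \left(- 112 i\right) = - 224 i \approx - 224.0 i$)
$\frac{71456}{q} = \frac{71456}{\left(-224\right) i} = 71456 \frac{i}{224} = 319 i$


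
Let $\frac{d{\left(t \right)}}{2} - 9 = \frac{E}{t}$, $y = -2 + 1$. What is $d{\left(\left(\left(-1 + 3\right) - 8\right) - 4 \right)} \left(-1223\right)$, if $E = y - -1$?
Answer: $-22014$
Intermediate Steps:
$y = -1$
$E = 0$ ($E = -1 - -1 = -1 + 1 = 0$)
$d{\left(t \right)} = 18$ ($d{\left(t \right)} = 18 + 2 \frac{0}{t} = 18 + 2 \cdot 0 = 18 + 0 = 18$)
$d{\left(\left(\left(-1 + 3\right) - 8\right) - 4 \right)} \left(-1223\right) = 18 \left(-1223\right) = -22014$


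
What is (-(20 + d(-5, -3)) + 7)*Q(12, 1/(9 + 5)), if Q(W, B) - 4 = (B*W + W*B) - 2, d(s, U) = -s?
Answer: -468/7 ≈ -66.857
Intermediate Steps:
Q(W, B) = 2 + 2*B*W (Q(W, B) = 4 + ((B*W + W*B) - 2) = 4 + ((B*W + B*W) - 2) = 4 + (2*B*W - 2) = 4 + (-2 + 2*B*W) = 2 + 2*B*W)
(-(20 + d(-5, -3)) + 7)*Q(12, 1/(9 + 5)) = (-(20 - 1*(-5)) + 7)*(2 + 2*12/(9 + 5)) = (-(20 + 5) + 7)*(2 + 2*12/14) = (-1*25 + 7)*(2 + 2*(1/14)*12) = (-25 + 7)*(2 + 12/7) = -18*26/7 = -468/7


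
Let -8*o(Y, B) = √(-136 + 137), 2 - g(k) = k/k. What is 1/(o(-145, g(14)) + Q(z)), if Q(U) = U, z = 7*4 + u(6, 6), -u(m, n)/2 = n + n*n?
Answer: -8/449 ≈ -0.017817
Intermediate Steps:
g(k) = 1 (g(k) = 2 - k/k = 2 - 1*1 = 2 - 1 = 1)
o(Y, B) = -⅛ (o(Y, B) = -√(-136 + 137)/8 = -√1/8 = -⅛*1 = -⅛)
u(m, n) = -2*n - 2*n² (u(m, n) = -2*(n + n*n) = -2*(n + n²) = -2*n - 2*n²)
z = -56 (z = 7*4 - 2*6*(1 + 6) = 28 - 2*6*7 = 28 - 84 = -56)
1/(o(-145, g(14)) + Q(z)) = 1/(-⅛ - 56) = 1/(-449/8) = -8/449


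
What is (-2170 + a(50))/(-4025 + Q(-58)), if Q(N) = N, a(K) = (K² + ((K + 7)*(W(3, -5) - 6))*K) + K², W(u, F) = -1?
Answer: 17120/4083 ≈ 4.1930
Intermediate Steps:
a(K) = 2*K² + K*(-49 - 7*K) (a(K) = (K² + ((K + 7)*(-1 - 6))*K) + K² = (K² + ((7 + K)*(-7))*K) + K² = (K² + (-49 - 7*K)*K) + K² = (K² + K*(-49 - 7*K)) + K² = 2*K² + K*(-49 - 7*K))
(-2170 + a(50))/(-4025 + Q(-58)) = (-2170 - 1*50*(49 + 5*50))/(-4025 - 58) = (-2170 - 1*50*(49 + 250))/(-4083) = (-2170 - 1*50*299)*(-1/4083) = (-2170 - 14950)*(-1/4083) = -17120*(-1/4083) = 17120/4083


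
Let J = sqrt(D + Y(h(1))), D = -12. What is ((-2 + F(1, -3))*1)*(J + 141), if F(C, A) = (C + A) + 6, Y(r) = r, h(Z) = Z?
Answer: 282 + 2*I*sqrt(11) ≈ 282.0 + 6.6332*I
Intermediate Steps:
J = I*sqrt(11) (J = sqrt(-12 + 1) = sqrt(-11) = I*sqrt(11) ≈ 3.3166*I)
F(C, A) = 6 + A + C (F(C, A) = (A + C) + 6 = 6 + A + C)
((-2 + F(1, -3))*1)*(J + 141) = ((-2 + (6 - 3 + 1))*1)*(I*sqrt(11) + 141) = ((-2 + 4)*1)*(141 + I*sqrt(11)) = (2*1)*(141 + I*sqrt(11)) = 2*(141 + I*sqrt(11)) = 282 + 2*I*sqrt(11)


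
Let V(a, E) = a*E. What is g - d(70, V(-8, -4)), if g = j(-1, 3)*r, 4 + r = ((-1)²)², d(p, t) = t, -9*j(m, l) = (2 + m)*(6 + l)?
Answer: -29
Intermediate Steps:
j(m, l) = -(2 + m)*(6 + l)/9
V(a, E) = E*a
r = -3 (r = -4 + ((-1)²)² = -4 + 1² = -4 + 1 = -3)
g = 3 (g = (-4/3 - ⅔*(-1) - 2/9*3 - ⅑*3*(-1))*(-3) = (-4/3 + ⅔ - ⅔ + ⅓)*(-3) = -1*(-3) = 3)
g - d(70, V(-8, -4)) = 3 - (-4)*(-8) = 3 - 1*32 = 3 - 32 = -29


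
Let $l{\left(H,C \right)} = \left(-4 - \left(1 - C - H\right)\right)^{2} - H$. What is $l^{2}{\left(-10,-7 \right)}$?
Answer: $244036$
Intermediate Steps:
$l{\left(H,C \right)} = \left(-5 + C + H\right)^{2} - H$ ($l{\left(H,C \right)} = \left(-4 - \left(1 - C - H\right)\right)^{2} - H = \left(-4 + \left(-1 + C + H\right)\right)^{2} - H = \left(-5 + C + H\right)^{2} - H$)
$l^{2}{\left(-10,-7 \right)} = \left(\left(-5 - 7 - 10\right)^{2} - -10\right)^{2} = \left(\left(-22\right)^{2} + 10\right)^{2} = \left(484 + 10\right)^{2} = 494^{2} = 244036$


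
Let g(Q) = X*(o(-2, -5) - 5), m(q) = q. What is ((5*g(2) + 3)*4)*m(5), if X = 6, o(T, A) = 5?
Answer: 60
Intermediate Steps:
g(Q) = 0 (g(Q) = 6*(5 - 5) = 6*0 = 0)
((5*g(2) + 3)*4)*m(5) = ((5*0 + 3)*4)*5 = ((0 + 3)*4)*5 = (3*4)*5 = 12*5 = 60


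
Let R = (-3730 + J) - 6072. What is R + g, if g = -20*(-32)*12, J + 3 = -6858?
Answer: -8983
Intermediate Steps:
J = -6861 (J = -3 - 6858 = -6861)
g = 7680 (g = 640*12 = 7680)
R = -16663 (R = (-3730 - 6861) - 6072 = -10591 - 6072 = -16663)
R + g = -16663 + 7680 = -8983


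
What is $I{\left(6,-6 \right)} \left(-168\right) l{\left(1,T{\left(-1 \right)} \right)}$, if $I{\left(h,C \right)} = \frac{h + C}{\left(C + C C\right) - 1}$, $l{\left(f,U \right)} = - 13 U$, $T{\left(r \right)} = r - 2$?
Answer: $0$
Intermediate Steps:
$T{\left(r \right)} = -2 + r$
$I{\left(h,C \right)} = \frac{C + h}{-1 + C + C^{2}}$ ($I{\left(h,C \right)} = \frac{C + h}{\left(C + C^{2}\right) - 1} = \frac{C + h}{-1 + C + C^{2}}$)
$I{\left(6,-6 \right)} \left(-168\right) l{\left(1,T{\left(-1 \right)} \right)} = \frac{-6 + 6}{-1 - 6 + \left(-6\right)^{2}} \left(-168\right) \left(- 13 \left(-2 - 1\right)\right) = \frac{1}{-1 - 6 + 36} \cdot 0 \left(-168\right) \left(\left(-13\right) \left(-3\right)\right) = \frac{1}{29} \cdot 0 \left(-168\right) 39 = 0 \left(-168\right) 39 = 0 \cdot 39 = 0$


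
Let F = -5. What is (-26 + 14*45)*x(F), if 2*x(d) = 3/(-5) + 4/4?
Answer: 604/5 ≈ 120.80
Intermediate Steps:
x(d) = ⅕ (x(d) = (3/(-5) + 4/4)/2 = (3*(-⅕) + 4*(¼))/2 = (-⅗ + 1)/2 = (½)*(⅖) = ⅕)
(-26 + 14*45)*x(F) = (-26 + 14*45)*(⅕) = (-26 + 630)*(⅕) = 604*(⅕) = 604/5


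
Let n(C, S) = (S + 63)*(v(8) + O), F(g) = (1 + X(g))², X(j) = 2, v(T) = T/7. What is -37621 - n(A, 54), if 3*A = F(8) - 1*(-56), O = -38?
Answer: -233161/7 ≈ -33309.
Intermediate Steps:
v(T) = T/7 (v(T) = T*(⅐) = T/7)
F(g) = 9 (F(g) = (1 + 2)² = 3² = 9)
A = 65/3 (A = (9 - 1*(-56))/3 = (9 + 56)/3 = (⅓)*65 = 65/3 ≈ 21.667)
n(C, S) = -2322 - 258*S/7 (n(C, S) = (S + 63)*((⅐)*8 - 38) = (63 + S)*(8/7 - 38) = (63 + S)*(-258/7) = -2322 - 258*S/7)
-37621 - n(A, 54) = -37621 - (-2322 - 258/7*54) = -37621 - (-2322 - 13932/7) = -37621 - 1*(-30186/7) = -37621 + 30186/7 = -233161/7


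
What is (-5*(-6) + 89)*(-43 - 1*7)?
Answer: -5950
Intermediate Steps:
(-5*(-6) + 89)*(-43 - 1*7) = (30 + 89)*(-43 - 7) = 119*(-50) = -5950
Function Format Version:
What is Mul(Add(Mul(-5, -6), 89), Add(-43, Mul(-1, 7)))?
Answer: -5950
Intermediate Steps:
Mul(Add(Mul(-5, -6), 89), Add(-43, Mul(-1, 7))) = Mul(Add(30, 89), Add(-43, -7)) = Mul(119, -50) = -5950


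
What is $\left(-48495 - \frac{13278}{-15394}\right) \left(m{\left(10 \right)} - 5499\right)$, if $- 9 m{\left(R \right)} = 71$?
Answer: $\frac{2055497910368}{7697} \approx 2.6705 \cdot 10^{8}$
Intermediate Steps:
$m{\left(R \right)} = - \frac{71}{9}$ ($m{\left(R \right)} = \left(- \frac{1}{9}\right) 71 = - \frac{71}{9}$)
$\left(-48495 - \frac{13278}{-15394}\right) \left(m{\left(10 \right)} - 5499\right) = \left(-48495 - \frac{13278}{-15394}\right) \left(- \frac{71}{9} - 5499\right) = \left(-48495 - - \frac{6639}{7697}\right) \left(- \frac{49562}{9}\right) = \left(-48495 + \frac{6639}{7697}\right) \left(- \frac{49562}{9}\right) = \left(- \frac{373259376}{7697}\right) \left(- \frac{49562}{9}\right) = \frac{2055497910368}{7697}$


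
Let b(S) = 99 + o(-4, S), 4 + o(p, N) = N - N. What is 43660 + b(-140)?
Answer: 43755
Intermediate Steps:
o(p, N) = -4 (o(p, N) = -4 + (N - N) = -4 + 0 = -4)
b(S) = 95 (b(S) = 99 - 4 = 95)
43660 + b(-140) = 43660 + 95 = 43755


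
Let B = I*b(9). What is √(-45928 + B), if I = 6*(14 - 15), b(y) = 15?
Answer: I*√46018 ≈ 214.52*I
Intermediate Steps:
I = -6 (I = 6*(-1) = -6)
B = -90 (B = -6*15 = -90)
√(-45928 + B) = √(-45928 - 90) = √(-46018) = I*√46018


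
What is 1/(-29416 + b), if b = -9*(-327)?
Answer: -1/26473 ≈ -3.7774e-5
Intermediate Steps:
b = 2943
1/(-29416 + b) = 1/(-29416 + 2943) = 1/(-26473) = -1/26473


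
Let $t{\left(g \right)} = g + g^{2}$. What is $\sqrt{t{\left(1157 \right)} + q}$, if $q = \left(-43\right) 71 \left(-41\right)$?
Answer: $\sqrt{1464979} \approx 1210.4$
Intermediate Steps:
$q = 125173$ ($q = \left(-3053\right) \left(-41\right) = 125173$)
$\sqrt{t{\left(1157 \right)} + q} = \sqrt{1157 \left(1 + 1157\right) + 125173} = \sqrt{1157 \cdot 1158 + 125173} = \sqrt{1339806 + 125173} = \sqrt{1464979}$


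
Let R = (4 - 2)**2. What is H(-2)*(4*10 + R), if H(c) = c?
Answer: -88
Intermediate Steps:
R = 4 (R = 2**2 = 4)
H(-2)*(4*10 + R) = -2*(4*10 + 4) = -2*(40 + 4) = -2*44 = -88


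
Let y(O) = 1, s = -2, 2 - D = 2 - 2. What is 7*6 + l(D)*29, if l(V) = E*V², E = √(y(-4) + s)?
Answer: 42 + 116*I ≈ 42.0 + 116.0*I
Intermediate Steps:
D = 2 (D = 2 - (2 - 2) = 2 - 1*0 = 2 + 0 = 2)
E = I (E = √(1 - 2) = √(-1) = I ≈ 1.0*I)
l(V) = I*V²
7*6 + l(D)*29 = 7*6 + (I*2²)*29 = 42 + (I*4)*29 = 42 + (4*I)*29 = 42 + 116*I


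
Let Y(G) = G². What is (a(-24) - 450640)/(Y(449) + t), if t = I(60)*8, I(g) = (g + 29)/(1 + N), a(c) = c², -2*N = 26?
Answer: -1350192/604625 ≈ -2.2331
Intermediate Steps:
N = -13 (N = -½*26 = -13)
I(g) = -29/12 - g/12 (I(g) = (g + 29)/(1 - 13) = (29 + g)/(-12) = (29 + g)*(-1/12) = -29/12 - g/12)
t = -178/3 (t = (-29/12 - 1/12*60)*8 = (-29/12 - 5)*8 = -89/12*8 = -178/3 ≈ -59.333)
(a(-24) - 450640)/(Y(449) + t) = ((-24)² - 450640)/(449² - 178/3) = (576 - 450640)/(201601 - 178/3) = -450064/604625/3 = -450064*3/604625 = -1350192/604625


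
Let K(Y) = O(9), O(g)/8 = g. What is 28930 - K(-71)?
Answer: 28858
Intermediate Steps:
O(g) = 8*g
K(Y) = 72 (K(Y) = 8*9 = 72)
28930 - K(-71) = 28930 - 1*72 = 28930 - 72 = 28858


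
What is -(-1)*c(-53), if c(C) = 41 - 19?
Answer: 22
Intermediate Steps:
c(C) = 22
-(-1)*c(-53) = -(-1)*22 = -1*(-22) = 22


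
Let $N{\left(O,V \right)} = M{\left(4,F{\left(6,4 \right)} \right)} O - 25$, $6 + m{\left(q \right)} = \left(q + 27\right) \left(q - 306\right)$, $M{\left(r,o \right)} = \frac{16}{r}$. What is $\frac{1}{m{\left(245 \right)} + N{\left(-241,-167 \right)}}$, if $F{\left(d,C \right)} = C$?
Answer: $- \frac{1}{17587} \approx -5.686 \cdot 10^{-5}$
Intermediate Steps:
$m{\left(q \right)} = -6 + \left(-306 + q\right) \left(27 + q\right)$ ($m{\left(q \right)} = -6 + \left(q + 27\right) \left(q - 306\right) = -6 + \left(27 + q\right) \left(-306 + q\right) = -6 + \left(-306 + q\right) \left(27 + q\right)$)
$N{\left(O,V \right)} = -25 + 4 O$ ($N{\left(O,V \right)} = \frac{16}{4} O - 25 = 16 \cdot \frac{1}{4} O - 25 = 4 O - 25 = -25 + 4 O$)
$\frac{1}{m{\left(245 \right)} + N{\left(-241,-167 \right)}} = \frac{1}{\left(-8268 + 245^{2} - 68355\right) + \left(-25 + 4 \left(-241\right)\right)} = \frac{1}{\left(-8268 + 60025 - 68355\right) - 989} = \frac{1}{-16598 - 989} = \frac{1}{-17587} = - \frac{1}{17587}$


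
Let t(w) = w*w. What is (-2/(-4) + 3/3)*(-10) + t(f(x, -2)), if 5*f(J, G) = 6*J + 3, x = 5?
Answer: 714/25 ≈ 28.560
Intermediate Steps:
f(J, G) = 3/5 + 6*J/5 (f(J, G) = (6*J + 3)/5 = (3 + 6*J)/5 = 3/5 + 6*J/5)
t(w) = w**2
(-2/(-4) + 3/3)*(-10) + t(f(x, -2)) = (-2/(-4) + 3/3)*(-10) + (3/5 + (6/5)*5)**2 = (-2*(-1/4) + 3*(1/3))*(-10) + (3/5 + 6)**2 = (1/2 + 1)*(-10) + (33/5)**2 = (3/2)*(-10) + 1089/25 = -15 + 1089/25 = 714/25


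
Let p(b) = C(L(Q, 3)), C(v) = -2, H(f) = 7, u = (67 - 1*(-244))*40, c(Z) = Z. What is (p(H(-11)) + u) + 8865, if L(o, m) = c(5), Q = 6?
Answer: 21303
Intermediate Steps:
L(o, m) = 5
u = 12440 (u = (67 + 244)*40 = 311*40 = 12440)
p(b) = -2
(p(H(-11)) + u) + 8865 = (-2 + 12440) + 8865 = 12438 + 8865 = 21303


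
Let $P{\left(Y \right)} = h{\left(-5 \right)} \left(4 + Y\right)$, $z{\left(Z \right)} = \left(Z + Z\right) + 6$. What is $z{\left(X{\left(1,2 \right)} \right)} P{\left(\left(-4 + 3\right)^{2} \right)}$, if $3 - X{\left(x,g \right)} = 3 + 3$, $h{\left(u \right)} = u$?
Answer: $0$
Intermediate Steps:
$X{\left(x,g \right)} = -3$ ($X{\left(x,g \right)} = 3 - \left(3 + 3\right) = 3 - 6 = -3$)
$z{\left(Z \right)} = 6 + 2 Z$ ($z{\left(Z \right)} = 2 Z + 6 = 6 + 2 Z$)
$P{\left(Y \right)} = -20 - 5 Y$ ($P{\left(Y \right)} = - 5 \left(4 + Y\right) = -20 - 5 Y$)
$z{\left(X{\left(1,2 \right)} \right)} P{\left(\left(-4 + 3\right)^{2} \right)} = \left(6 + 2 \left(-3\right)\right) \left(-20 - 5 \left(-4 + 3\right)^{2}\right) = \left(6 - 6\right) \left(-20 - 5 \left(-1\right)^{2}\right) = 0 \left(-20 - 5\right) = 0 \left(-25\right) = 0$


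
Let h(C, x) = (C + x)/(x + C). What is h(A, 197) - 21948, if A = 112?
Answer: -21947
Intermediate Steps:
h(C, x) = 1 (h(C, x) = (C + x)/(C + x) = 1)
h(A, 197) - 21948 = 1 - 21948 = -21947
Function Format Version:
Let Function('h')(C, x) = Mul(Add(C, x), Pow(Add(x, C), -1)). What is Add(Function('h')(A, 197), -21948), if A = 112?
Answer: -21947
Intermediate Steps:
Function('h')(C, x) = 1 (Function('h')(C, x) = Mul(Add(C, x), Pow(Add(C, x), -1)) = 1)
Add(Function('h')(A, 197), -21948) = Add(1, -21948) = -21947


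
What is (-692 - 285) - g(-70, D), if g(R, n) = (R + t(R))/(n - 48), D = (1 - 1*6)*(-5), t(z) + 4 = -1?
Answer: -22546/23 ≈ -980.26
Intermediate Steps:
t(z) = -5 (t(z) = -4 - 1 = -5)
D = 25 (D = (1 - 6)*(-5) = -5*(-5) = 25)
g(R, n) = (-5 + R)/(-48 + n) (g(R, n) = (R - 5)/(n - 48) = (-5 + R)/(-48 + n))
(-692 - 285) - g(-70, D) = (-692 - 285) - (-5 - 70)/(-48 + 25) = -977 - (-75)/(-23) = -977 - (-1)*(-75)/23 = -977 - 1*75/23 = -977 - 75/23 = -22546/23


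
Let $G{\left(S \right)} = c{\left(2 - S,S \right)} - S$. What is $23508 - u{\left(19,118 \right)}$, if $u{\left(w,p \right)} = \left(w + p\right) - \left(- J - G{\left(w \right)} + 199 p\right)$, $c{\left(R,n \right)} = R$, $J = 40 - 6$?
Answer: $46855$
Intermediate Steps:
$J = 34$
$G{\left(S \right)} = 2 - 2 S$ ($G{\left(S \right)} = \left(2 - S\right) - S = 2 - 2 S$)
$u{\left(w,p \right)} = 36 - w - 198 p$ ($u{\left(w,p \right)} = \left(w + p\right) - \left(-36 + 2 w + 199 p\right) = \left(p + w\right) - \left(-36 + 2 w + 199 p\right) = 36 - w - 198 p$)
$23508 - u{\left(19,118 \right)} = 23508 - \left(36 - 19 - 23364\right) = 23508 - -23347 = 23508 + 23347 = 46855$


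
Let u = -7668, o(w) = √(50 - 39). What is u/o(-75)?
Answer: -7668*√11/11 ≈ -2312.0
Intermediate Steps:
o(w) = √11
u/o(-75) = -7668*√11/11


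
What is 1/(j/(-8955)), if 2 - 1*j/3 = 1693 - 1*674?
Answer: 995/339 ≈ 2.9351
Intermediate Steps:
j = -3051 (j = 6 - 3*(1693 - 1*674) = 6 - 3*(1693 - 674) = 6 - 3*1019 = 6 - 3057 = -3051)
1/(j/(-8955)) = 1/(-3051/(-8955)) = 1/(-3051*(-1/8955)) = 1/(339/995) = 995/339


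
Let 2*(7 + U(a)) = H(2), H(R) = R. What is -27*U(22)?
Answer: 162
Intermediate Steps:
U(a) = -6 (U(a) = -7 + (1/2)*2 = -7 + 1 = -6)
-27*U(22) = -27*(-6) = 162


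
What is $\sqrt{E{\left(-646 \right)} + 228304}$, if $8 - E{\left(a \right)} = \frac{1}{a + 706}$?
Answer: $\frac{\sqrt{205480785}}{30} \approx 477.82$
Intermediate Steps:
$E{\left(a \right)} = 8 - \frac{1}{706 + a}$ ($E{\left(a \right)} = 8 - \frac{1}{a + 706} = 8 - \frac{1}{706 + a}$)
$\sqrt{E{\left(-646 \right)} + 228304} = \sqrt{\frac{5647 + 8 \left(-646\right)}{706 - 646} + 228304} = \sqrt{\frac{5647 - 5168}{60} + 228304} = \sqrt{\frac{1}{60} \cdot 479 + 228304} = \sqrt{\frac{479}{60} + 228304} = \sqrt{\frac{13698719}{60}} = \frac{\sqrt{205480785}}{30}$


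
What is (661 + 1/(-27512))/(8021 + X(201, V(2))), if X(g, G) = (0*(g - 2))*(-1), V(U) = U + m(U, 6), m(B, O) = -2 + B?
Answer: 18185431/220673752 ≈ 0.082409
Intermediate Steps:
V(U) = -2 + 2*U (V(U) = U + (-2 + U) = -2 + 2*U)
X(g, G) = 0 (X(g, G) = (0*(-2 + g))*(-1) = 0*(-1) = 0)
(661 + 1/(-27512))/(8021 + X(201, V(2))) = (661 + 1/(-27512))/(8021 + 0) = (661 - 1/27512)/8021 = (18185431/27512)*(1/8021) = 18185431/220673752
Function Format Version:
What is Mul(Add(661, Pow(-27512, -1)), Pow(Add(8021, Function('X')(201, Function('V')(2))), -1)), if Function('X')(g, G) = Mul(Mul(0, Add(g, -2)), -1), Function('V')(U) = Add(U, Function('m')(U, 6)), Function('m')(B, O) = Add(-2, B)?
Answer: Rational(18185431, 220673752) ≈ 0.082409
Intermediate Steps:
Function('V')(U) = Add(-2, Mul(2, U)) (Function('V')(U) = Add(U, Add(-2, U)) = Add(-2, Mul(2, U)))
Function('X')(g, G) = 0 (Function('X')(g, G) = Mul(Mul(0, Add(-2, g)), -1) = Mul(0, -1) = 0)
Mul(Add(661, Pow(-27512, -1)), Pow(Add(8021, Function('X')(201, Function('V')(2))), -1)) = Mul(Add(661, Pow(-27512, -1)), Pow(Add(8021, 0), -1)) = Mul(Add(661, Rational(-1, 27512)), Pow(8021, -1)) = Mul(Rational(18185431, 27512), Rational(1, 8021)) = Rational(18185431, 220673752)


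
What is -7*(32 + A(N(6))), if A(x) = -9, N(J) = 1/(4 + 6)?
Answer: -161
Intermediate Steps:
N(J) = ⅒ (N(J) = 1/10 = ⅒)
-7*(32 + A(N(6))) = -7*(32 - 9) = -7*23 = -161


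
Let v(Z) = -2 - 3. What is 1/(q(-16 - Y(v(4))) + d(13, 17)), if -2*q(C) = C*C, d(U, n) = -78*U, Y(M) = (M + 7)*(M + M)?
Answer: -1/1022 ≈ -0.00097847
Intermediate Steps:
v(Z) = -5
Y(M) = 2*M*(7 + M) (Y(M) = (7 + M)*(2*M) = 2*M*(7 + M))
q(C) = -C²/2 (q(C) = -C*C/2 = -C²/2)
1/(q(-16 - Y(v(4))) + d(13, 17)) = 1/(-(-16 - 2*(-5)*(7 - 5))²/2 - 78*13) = 1/(-(-16 - 2*(-5)*2)²/2 - 1014) = 1/(-(-16 - 1*(-20))²/2 - 1014) = 1/(-(-16 + 20)²/2 - 1014) = 1/(-½*4² - 1014) = 1/(-½*16 - 1014) = 1/(-8 - 1014) = 1/(-1022) = -1/1022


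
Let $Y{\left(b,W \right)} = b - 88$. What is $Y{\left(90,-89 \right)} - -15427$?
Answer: $15429$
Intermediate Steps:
$Y{\left(b,W \right)} = -88 + b$
$Y{\left(90,-89 \right)} - -15427 = \left(-88 + 90\right) - -15427 = 2 + 15427 = 15429$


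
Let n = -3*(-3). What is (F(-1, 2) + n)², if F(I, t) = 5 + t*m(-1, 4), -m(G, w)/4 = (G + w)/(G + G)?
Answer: 676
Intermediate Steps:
m(G, w) = -2*(G + w)/G (m(G, w) = -4*(G + w)/(G + G) = -4*(G + w)/(2*G) = -4*(G + w)*1/(2*G) = -2*(G + w)/G)
F(I, t) = 5 + 6*t (F(I, t) = 5 + t*(-2 - 2*4/(-1)) = 5 + t*(-2 - 2*4*(-1)) = 5 + t*(-2 + 8) = 5 + t*6 = 5 + 6*t)
n = 9
(F(-1, 2) + n)² = ((5 + 6*2) + 9)² = ((5 + 12) + 9)² = (17 + 9)² = 26² = 676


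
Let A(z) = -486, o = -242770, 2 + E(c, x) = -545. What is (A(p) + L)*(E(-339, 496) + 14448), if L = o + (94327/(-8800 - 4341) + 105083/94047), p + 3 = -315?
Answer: -4179206075625947378/1235871627 ≈ -3.3816e+9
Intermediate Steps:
E(c, x) = -547 (E(c, x) = -2 - 545 = -547)
p = -318 (p = -3 - 315 = -318)
L = -300040045162456/1235871627 (L = -242770 + (94327/(-8800 - 4341) + 105083/94047) = -242770 + (94327/(-13141) + 105083*(1/94047)) = -242770 + (94327*(-1/13141) + 105083/94047) = -242770 + (-94327/13141 + 105083/94047) = -242770 - 7490275666/1235871627 = -300040045162456/1235871627 ≈ -2.4278e+5)
(A(p) + L)*(E(-339, 496) + 14448) = (-486 - 300040045162456/1235871627)*(-547 + 14448) = -300640678773178/1235871627*13901 = -4179206075625947378/1235871627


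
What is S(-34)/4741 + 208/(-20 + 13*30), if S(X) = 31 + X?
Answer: 492509/877085 ≈ 0.56153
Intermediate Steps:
S(-34)/4741 + 208/(-20 + 13*30) = (31 - 34)/4741 + 208/(-20 + 13*30) = -3*1/4741 + 208/(-20 + 390) = -3/4741 + 208/370 = -3/4741 + 208*(1/370) = -3/4741 + 104/185 = 492509/877085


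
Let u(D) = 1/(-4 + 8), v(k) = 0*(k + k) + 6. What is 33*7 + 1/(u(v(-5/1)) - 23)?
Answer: 21017/91 ≈ 230.96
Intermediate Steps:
v(k) = 6 (v(k) = 0*(2*k) + 6 = 0 + 6 = 6)
u(D) = ¼ (u(D) = 1/4 = ¼)
33*7 + 1/(u(v(-5/1)) - 23) = 33*7 + 1/(¼ - 23) = 231 + 1/(-91/4) = 231 - 4/91 = 21017/91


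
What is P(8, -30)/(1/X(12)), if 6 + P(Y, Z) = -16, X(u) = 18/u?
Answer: -33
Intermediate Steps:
P(Y, Z) = -22 (P(Y, Z) = -6 - 16 = -22)
P(8, -30)/(1/X(12)) = -22*18/12 = -22*18*(1/12) = -22/(1/(3/2)) = -22/⅔ = -22*3/2 = -33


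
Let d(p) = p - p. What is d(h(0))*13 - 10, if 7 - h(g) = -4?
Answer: -10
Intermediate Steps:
h(g) = 11 (h(g) = 7 - 1*(-4) = 7 + 4 = 11)
d(p) = 0
d(h(0))*13 - 10 = 0*13 - 10 = 0 - 10 = -10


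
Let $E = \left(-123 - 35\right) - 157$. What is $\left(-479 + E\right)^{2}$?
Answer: $630436$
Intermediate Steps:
$E = -315$ ($E = -158 - 157 = -315$)
$\left(-479 + E\right)^{2} = \left(-479 - 315\right)^{2} = \left(-794\right)^{2} = 630436$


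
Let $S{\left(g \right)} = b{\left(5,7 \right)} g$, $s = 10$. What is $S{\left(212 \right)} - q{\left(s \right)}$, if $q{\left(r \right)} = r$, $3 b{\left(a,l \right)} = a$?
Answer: $\frac{1030}{3} \approx 343.33$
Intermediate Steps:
$b{\left(a,l \right)} = \frac{a}{3}$
$S{\left(g \right)} = \frac{5 g}{3}$ ($S{\left(g \right)} = \frac{1}{3} \cdot 5 g = \frac{5 g}{3}$)
$S{\left(212 \right)} - q{\left(s \right)} = \frac{5}{3} \cdot 212 - 10 = \frac{1060}{3} - 10 = \frac{1030}{3}$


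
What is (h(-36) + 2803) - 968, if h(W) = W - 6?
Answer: 1793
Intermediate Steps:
h(W) = -6 + W
(h(-36) + 2803) - 968 = ((-6 - 36) + 2803) - 968 = (-42 + 2803) - 968 = 2761 - 968 = 1793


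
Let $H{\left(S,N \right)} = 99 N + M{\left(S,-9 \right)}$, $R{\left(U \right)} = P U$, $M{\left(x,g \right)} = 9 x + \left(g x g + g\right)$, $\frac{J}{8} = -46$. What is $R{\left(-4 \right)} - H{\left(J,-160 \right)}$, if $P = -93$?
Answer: $49341$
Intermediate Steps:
$J = -368$ ($J = 8 \left(-46\right) = -368$)
$M{\left(x,g \right)} = g + 9 x + x g^{2}$ ($M{\left(x,g \right)} = 9 x + \left(x g^{2} + g\right) = 9 x + \left(g + x g^{2}\right) = g + 9 x + x g^{2}$)
$R{\left(U \right)} = - 93 U$
$H{\left(S,N \right)} = -9 + 90 S + 99 N$ ($H{\left(S,N \right)} = 99 N + \left(-9 + 9 S + S \left(-9\right)^{2}\right) = 99 N + \left(-9 + 9 S + S 81\right) = 99 N + \left(-9 + 9 S + 81 S\right) = 99 N + \left(-9 + 90 S\right) = -9 + 90 S + 99 N$)
$R{\left(-4 \right)} - H{\left(J,-160 \right)} = \left(-93\right) \left(-4\right) - \left(-9 + 90 \left(-368\right) + 99 \left(-160\right)\right) = 372 - \left(-9 - 33120 - 15840\right) = 372 - -48969 = 372 + 48969 = 49341$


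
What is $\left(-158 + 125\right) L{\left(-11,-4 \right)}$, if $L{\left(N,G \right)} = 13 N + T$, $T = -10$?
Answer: $5049$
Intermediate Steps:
$L{\left(N,G \right)} = -10 + 13 N$ ($L{\left(N,G \right)} = 13 N - 10 = -10 + 13 N$)
$\left(-158 + 125\right) L{\left(-11,-4 \right)} = \left(-158 + 125\right) \left(-10 + 13 \left(-11\right)\right) = - 33 \left(-10 - 143\right) = \left(-33\right) \left(-153\right) = 5049$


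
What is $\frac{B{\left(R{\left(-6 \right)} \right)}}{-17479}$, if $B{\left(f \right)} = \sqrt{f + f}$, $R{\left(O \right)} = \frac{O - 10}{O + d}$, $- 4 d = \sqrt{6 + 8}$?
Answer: $- \frac{8 \sqrt{2}}{17479 \sqrt{24 + \sqrt{14}}} \approx -0.00012289$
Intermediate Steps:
$d = - \frac{\sqrt{14}}{4}$ ($d = - \frac{\sqrt{6 + 8}}{4} = - \frac{\sqrt{14}}{4} \approx -0.93541$)
$R{\left(O \right)} = \frac{-10 + O}{O - \frac{\sqrt{14}}{4}}$ ($R{\left(O \right)} = \frac{O - 10}{O - \frac{\sqrt{14}}{4}} = \frac{-10 + O}{O - \frac{\sqrt{14}}{4}}$)
$B{\left(f \right)} = \sqrt{2} \sqrt{f}$ ($B{\left(f \right)} = \sqrt{2 f} = \sqrt{2} \sqrt{f}$)
$\frac{B{\left(R{\left(-6 \right)} \right)}}{-17479} = \frac{\sqrt{2} \sqrt{\frac{4 \left(-10 - 6\right)}{- \sqrt{14} + 4 \left(-6\right)}}}{-17479} = \sqrt{2} \sqrt{4 \frac{1}{- \sqrt{14} - 24} \left(-16\right)} \left(- \frac{1}{17479}\right) = \sqrt{2} \sqrt{4 \frac{1}{-24 - \sqrt{14}} \left(-16\right)} \left(- \frac{1}{17479}\right) = \sqrt{2} \sqrt{- \frac{64}{-24 - \sqrt{14}}} \left(- \frac{1}{17479}\right) = \sqrt{2} \cdot 8 \sqrt{- \frac{1}{-24 - \sqrt{14}}} \left(- \frac{1}{17479}\right) = 8 \sqrt{2} \sqrt{- \frac{1}{-24 - \sqrt{14}}} \left(- \frac{1}{17479}\right) = - \frac{8 \sqrt{2} \sqrt{- \frac{1}{-24 - \sqrt{14}}}}{17479}$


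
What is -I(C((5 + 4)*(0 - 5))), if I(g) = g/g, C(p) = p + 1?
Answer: -1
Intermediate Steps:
C(p) = 1 + p
I(g) = 1
-I(C((5 + 4)*(0 - 5))) = -1*1 = -1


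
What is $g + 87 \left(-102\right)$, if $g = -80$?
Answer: $-8954$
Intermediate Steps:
$g + 87 \left(-102\right) = -80 + 87 \left(-102\right) = -80 - 8874 = -8954$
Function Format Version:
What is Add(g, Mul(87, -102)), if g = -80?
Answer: -8954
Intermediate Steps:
Add(g, Mul(87, -102)) = Add(-80, Mul(87, -102)) = Add(-80, -8874) = -8954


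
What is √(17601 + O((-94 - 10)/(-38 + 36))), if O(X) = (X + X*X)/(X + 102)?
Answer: √104462435/77 ≈ 132.74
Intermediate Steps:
O(X) = (X + X²)/(102 + X)
√(17601 + O((-94 - 10)/(-38 + 36))) = √(17601 + ((-94 - 10)/(-38 + 36))*(1 + (-94 - 10)/(-38 + 36))/(102 + (-94 - 10)/(-38 + 36))) = √(17601 + (-104/(-2))*(1 - 104/(-2))/(102 - 104/(-2))) = √(17601 + (-104*(-½))*(1 - 104*(-½))/(102 - 104*(-½))) = √(17601 + 52*(1 + 52)/(102 + 52)) = √(17601 + 52*53/154) = √(17601 + 52*(1/154)*53) = √(17601 + 1378/77) = √(1356655/77) = √104462435/77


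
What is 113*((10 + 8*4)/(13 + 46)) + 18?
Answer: 5808/59 ≈ 98.441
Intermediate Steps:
113*((10 + 8*4)/(13 + 46)) + 18 = 113*((10 + 32)/59) + 18 = 113*(42*(1/59)) + 18 = 113*(42/59) + 18 = 4746/59 + 18 = 5808/59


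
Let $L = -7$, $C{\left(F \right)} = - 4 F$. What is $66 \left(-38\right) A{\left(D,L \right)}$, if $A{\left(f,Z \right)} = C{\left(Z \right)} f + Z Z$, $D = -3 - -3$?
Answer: $-122892$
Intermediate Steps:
$D = 0$ ($D = -3 + 3 = 0$)
$A{\left(f,Z \right)} = Z^{2} - 4 Z f$ ($A{\left(f,Z \right)} = - 4 Z f + Z Z = - 4 Z f + Z^{2} = Z^{2} - 4 Z f$)
$66 \left(-38\right) A{\left(D,L \right)} = 66 \left(-38\right) \left(- 7 \left(-7 - 0\right)\right) = - 2508 \left(- 7 \left(-7 + 0\right)\right) = - 2508 \left(\left(-7\right) \left(-7\right)\right) = \left(-2508\right) 49 = -122892$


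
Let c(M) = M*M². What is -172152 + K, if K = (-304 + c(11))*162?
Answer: -5778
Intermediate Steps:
c(M) = M³
K = 166374 (K = (-304 + 11³)*162 = (-304 + 1331)*162 = 1027*162 = 166374)
-172152 + K = -172152 + 166374 = -5778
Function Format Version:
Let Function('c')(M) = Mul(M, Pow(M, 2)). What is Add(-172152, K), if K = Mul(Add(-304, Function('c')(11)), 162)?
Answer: -5778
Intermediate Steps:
Function('c')(M) = Pow(M, 3)
K = 166374 (K = Mul(Add(-304, Pow(11, 3)), 162) = Mul(Add(-304, 1331), 162) = Mul(1027, 162) = 166374)
Add(-172152, K) = Add(-172152, 166374) = -5778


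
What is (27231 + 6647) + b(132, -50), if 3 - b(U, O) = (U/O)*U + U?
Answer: 852437/25 ≈ 34098.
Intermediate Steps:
b(U, O) = 3 - U - U²/O (b(U, O) = 3 - ((U/O)*U + U) = 3 - (U²/O + U) = 3 - (U + U²/O) = 3 + (-U - U²/O) = 3 - U - U²/O)
(27231 + 6647) + b(132, -50) = (27231 + 6647) + (3 - 1*132 - 1*132²/(-50)) = 33878 + (3 - 132 - 1*(-1/50)*17424) = 33878 + (3 - 132 + 8712/25) = 33878 + 5487/25 = 852437/25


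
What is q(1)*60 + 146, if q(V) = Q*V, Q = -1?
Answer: 86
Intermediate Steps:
q(V) = -V
q(1)*60 + 146 = -1*1*60 + 146 = -1*60 + 146 = -60 + 146 = 86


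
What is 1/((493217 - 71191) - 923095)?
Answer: -1/501069 ≈ -1.9957e-6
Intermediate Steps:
1/((493217 - 71191) - 923095) = 1/(422026 - 923095) = 1/(-501069) = -1/501069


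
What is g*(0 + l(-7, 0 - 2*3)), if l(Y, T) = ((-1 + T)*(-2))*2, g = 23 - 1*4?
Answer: 532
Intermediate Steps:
g = 19 (g = 23 - 4 = 19)
l(Y, T) = 4 - 4*T (l(Y, T) = (2 - 2*T)*2 = 4 - 4*T)
g*(0 + l(-7, 0 - 2*3)) = 19*(0 + (4 - 4*(0 - 2*3))) = 19*(0 + (4 - 4*(0 - 6))) = 19*(0 + (4 - 4*(-6))) = 19*(0 + (4 + 24)) = 19*(0 + 28) = 19*28 = 532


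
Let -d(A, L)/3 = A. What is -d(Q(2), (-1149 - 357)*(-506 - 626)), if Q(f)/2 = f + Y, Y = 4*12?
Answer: 300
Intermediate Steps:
Y = 48
Q(f) = 96 + 2*f (Q(f) = 2*(f + 48) = 2*(48 + f) = 96 + 2*f)
d(A, L) = -3*A
-d(Q(2), (-1149 - 357)*(-506 - 626)) = -(-3)*(96 + 2*2) = -(-3)*(96 + 4) = -(-3)*100 = -1*(-300) = 300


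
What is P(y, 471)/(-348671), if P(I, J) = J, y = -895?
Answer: -471/348671 ≈ -0.0013508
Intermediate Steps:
P(y, 471)/(-348671) = 471/(-348671) = 471*(-1/348671) = -471/348671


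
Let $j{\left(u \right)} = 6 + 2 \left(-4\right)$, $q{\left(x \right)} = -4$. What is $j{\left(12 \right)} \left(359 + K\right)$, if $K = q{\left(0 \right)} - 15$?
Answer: $-680$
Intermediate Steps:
$j{\left(u \right)} = -2$ ($j{\left(u \right)} = 6 - 8 = -2$)
$K = -19$ ($K = -4 - 15 = -19$)
$j{\left(12 \right)} \left(359 + K\right) = - 2 \left(359 - 19\right) = \left(-2\right) 340 = -680$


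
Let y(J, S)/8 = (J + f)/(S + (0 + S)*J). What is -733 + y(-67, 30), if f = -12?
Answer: -362677/495 ≈ -732.68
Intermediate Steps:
y(J, S) = 8*(-12 + J)/(S + J*S) (y(J, S) = 8*((J - 12)/(S + (0 + S)*J)) = 8*((-12 + J)/(S + S*J)) = 8*((-12 + J)/(S + J*S)) = 8*(-12 + J)/(S + J*S))
-733 + y(-67, 30) = -733 + 8*(-12 - 67)/(30*(1 - 67)) = -733 + 8*(1/30)*(-79)/(-66) = -733 + 8*(1/30)*(-1/66)*(-79) = -733 + 158/495 = -362677/495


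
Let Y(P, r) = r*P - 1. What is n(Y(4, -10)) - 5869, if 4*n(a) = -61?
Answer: -23537/4 ≈ -5884.3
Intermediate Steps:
Y(P, r) = -1 + P*r (Y(P, r) = P*r - 1 = -1 + P*r)
n(a) = -61/4 (n(a) = (1/4)*(-61) = -61/4)
n(Y(4, -10)) - 5869 = -61/4 - 5869 = -23537/4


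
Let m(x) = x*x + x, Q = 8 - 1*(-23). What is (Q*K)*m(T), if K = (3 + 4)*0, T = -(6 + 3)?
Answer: 0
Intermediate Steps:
T = -9 (T = -1*9 = -9)
Q = 31 (Q = 8 + 23 = 31)
K = 0 (K = 7*0 = 0)
m(x) = x + x² (m(x) = x² + x = x + x²)
(Q*K)*m(T) = (31*0)*(-9*(1 - 9)) = 0*(-9*(-8)) = 0*72 = 0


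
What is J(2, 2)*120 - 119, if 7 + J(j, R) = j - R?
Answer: -959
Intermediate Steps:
J(j, R) = -7 + j - R (J(j, R) = -7 + (j - R) = -7 + j - R)
J(2, 2)*120 - 119 = (-7 + 2 - 1*2)*120 - 119 = (-7 + 2 - 2)*120 - 119 = -7*120 - 119 = -840 - 119 = -959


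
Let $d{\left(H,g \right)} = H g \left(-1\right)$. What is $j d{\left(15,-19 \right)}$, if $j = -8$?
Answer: $-2280$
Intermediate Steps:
$d{\left(H,g \right)} = - H g$
$j d{\left(15,-19 \right)} = - 8 \left(\left(-1\right) 15 \left(-19\right)\right) = \left(-8\right) 285 = -2280$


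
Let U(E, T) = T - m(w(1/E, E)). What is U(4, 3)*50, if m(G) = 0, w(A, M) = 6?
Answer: 150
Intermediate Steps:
U(E, T) = T (U(E, T) = T - 1*0 = T + 0 = T)
U(4, 3)*50 = 3*50 = 150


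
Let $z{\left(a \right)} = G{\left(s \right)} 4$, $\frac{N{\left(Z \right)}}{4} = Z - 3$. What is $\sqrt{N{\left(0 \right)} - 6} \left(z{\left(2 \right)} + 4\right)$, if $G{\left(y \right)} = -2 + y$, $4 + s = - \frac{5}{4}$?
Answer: $- 75 i \sqrt{2} \approx - 106.07 i$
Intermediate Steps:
$s = - \frac{21}{4}$ ($s = -4 - \frac{5}{4} = - \frac{21}{4} \approx -5.25$)
$N{\left(Z \right)} = -12 + 4 Z$ ($N{\left(Z \right)} = 4 \left(Z - 3\right) = 4 \left(-3 + Z\right) = -12 + 4 Z$)
$z{\left(a \right)} = -29$ ($z{\left(a \right)} = \left(-2 - \frac{21}{4}\right) 4 = \left(- \frac{29}{4}\right) 4 = -29$)
$\sqrt{N{\left(0 \right)} - 6} \left(z{\left(2 \right)} + 4\right) = \sqrt{\left(-12 + 4 \cdot 0\right) - 6} \left(-29 + 4\right) = \sqrt{\left(-12 + 0\right) - 6} \left(-25\right) = \sqrt{-12 - 6} \left(-25\right) = \sqrt{-18} \left(-25\right) = 3 i \sqrt{2} \left(-25\right) = - 75 i \sqrt{2}$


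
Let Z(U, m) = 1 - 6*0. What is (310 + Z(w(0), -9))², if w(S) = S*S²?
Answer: 96721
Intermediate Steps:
w(S) = S³
Z(U, m) = 1 (Z(U, m) = 1 - 1*0 = 1 + 0 = 1)
(310 + Z(w(0), -9))² = (310 + 1)² = 311² = 96721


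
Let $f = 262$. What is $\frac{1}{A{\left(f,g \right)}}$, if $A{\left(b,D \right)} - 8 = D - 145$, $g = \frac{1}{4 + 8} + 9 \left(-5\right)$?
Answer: $- \frac{12}{2183} \approx -0.005497$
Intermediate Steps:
$g = - \frac{539}{12}$ ($g = \frac{1}{12} - 45 = - \frac{539}{12} \approx -44.917$)
$A{\left(b,D \right)} = -137 + D$ ($A{\left(b,D \right)} = 8 + \left(D - 145\right) = 8 + \left(-145 + D\right) = -137 + D$)
$\frac{1}{A{\left(f,g \right)}} = \frac{1}{-137 - \frac{539}{12}} = \frac{1}{- \frac{2183}{12}} = - \frac{12}{2183}$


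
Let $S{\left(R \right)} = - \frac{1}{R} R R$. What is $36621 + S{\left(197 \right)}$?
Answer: $36424$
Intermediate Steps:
$S{\left(R \right)} = - R$
$36621 + S{\left(197 \right)} = 36621 - 197 = 36424$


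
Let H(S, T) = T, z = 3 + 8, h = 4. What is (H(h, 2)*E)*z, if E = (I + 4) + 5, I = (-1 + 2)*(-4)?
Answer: 110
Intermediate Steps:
z = 11
I = -4 (I = 1*(-4) = -4)
E = 5 (E = (-4 + 4) + 5 = 0 + 5 = 5)
(H(h, 2)*E)*z = (2*5)*11 = 10*11 = 110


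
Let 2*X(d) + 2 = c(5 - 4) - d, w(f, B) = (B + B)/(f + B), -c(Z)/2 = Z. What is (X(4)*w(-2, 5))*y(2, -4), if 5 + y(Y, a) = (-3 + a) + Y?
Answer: 400/3 ≈ 133.33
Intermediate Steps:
c(Z) = -2*Z
w(f, B) = 2*B/(B + f) (w(f, B) = (2*B)/(B + f) = 2*B/(B + f))
y(Y, a) = -8 + Y + a (y(Y, a) = -5 + ((-3 + a) + Y) = -5 + (-3 + Y + a) = -8 + Y + a)
X(d) = -2 - d/2 (X(d) = -1 + (-2*(5 - 4) - d)/2 = -1 + (-2*1 - d)/2 = -1 + (-2 - d)/2 = -1 + (-1 - d/2) = -2 - d/2)
(X(4)*w(-2, 5))*y(2, -4) = ((-2 - ½*4)*(2*5/(5 - 2)))*(-8 + 2 - 4) = ((-2 - 2)*(2*5/3))*(-10) = -8*5/3*(-10) = -4*10/3*(-10) = -40/3*(-10) = 400/3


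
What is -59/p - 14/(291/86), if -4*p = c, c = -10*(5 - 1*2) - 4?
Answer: -54806/4947 ≈ -11.079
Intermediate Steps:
c = -34 (c = -10*(5 - 2) - 4 = -10*3 - 4 = -30 - 4 = -34)
p = 17/2 (p = -¼*(-34) = 17/2 ≈ 8.5000)
-59/p - 14/(291/86) = -59/17/2 - 14/(291/86) = -59*2/17 - 14/(291*(1/86)) = -118/17 - 14/291/86 = -118/17 - 14*86/291 = -118/17 - 1204/291 = -54806/4947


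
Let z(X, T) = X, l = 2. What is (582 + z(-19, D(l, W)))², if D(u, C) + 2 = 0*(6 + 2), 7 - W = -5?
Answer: 316969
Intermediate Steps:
W = 12 (W = 7 - 1*(-5) = 7 + 5 = 12)
D(u, C) = -2 (D(u, C) = -2 + 0*(6 + 2) = -2 + 0*8 = -2 + 0 = -2)
(582 + z(-19, D(l, W)))² = (582 - 19)² = 563² = 316969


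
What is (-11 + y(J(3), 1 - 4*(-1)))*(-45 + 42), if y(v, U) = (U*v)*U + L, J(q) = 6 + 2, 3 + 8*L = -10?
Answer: -4497/8 ≈ -562.13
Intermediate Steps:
L = -13/8 (L = -3/8 + (⅛)*(-10) = -3/8 - 5/4 = -13/8 ≈ -1.6250)
J(q) = 8
y(v, U) = -13/8 + v*U² (y(v, U) = (U*v)*U - 13/8 = v*U² - 13/8 = -13/8 + v*U²)
(-11 + y(J(3), 1 - 4*(-1)))*(-45 + 42) = (-11 + (-13/8 + 8*(1 - 4*(-1))²))*(-45 + 42) = (-11 + (-13/8 + 8*(1 + 4)²))*(-3) = (-11 + (-13/8 + 8*5²))*(-3) = (-11 + (-13/8 + 8*25))*(-3) = (-11 + (-13/8 + 200))*(-3) = (-11 + 1587/8)*(-3) = (1499/8)*(-3) = -4497/8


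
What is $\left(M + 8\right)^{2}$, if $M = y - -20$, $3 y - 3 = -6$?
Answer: $729$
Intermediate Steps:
$y = -1$ ($y = 1 + \frac{1}{3} \left(-6\right) = 1 - 2 = -1$)
$M = 19$ ($M = -1 - -20 = -1 + 20 = 19$)
$\left(M + 8\right)^{2} = \left(19 + 8\right)^{2} = 27^{2} = 729$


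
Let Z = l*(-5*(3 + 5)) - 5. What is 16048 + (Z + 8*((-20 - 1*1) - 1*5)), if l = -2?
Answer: 15915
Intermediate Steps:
Z = 75 (Z = -(-10)*(3 + 5) - 5 = -(-10)*8 - 5 = -2*(-40) - 5 = 80 - 5 = 75)
16048 + (Z + 8*((-20 - 1*1) - 1*5)) = 16048 + (75 + 8*((-20 - 1*1) - 1*5)) = 16048 + (75 + 8*((-20 - 1) - 5)) = 16048 + (75 + 8*(-21 - 5)) = 16048 + (75 + 8*(-26)) = 16048 + (75 - 208) = 16048 - 133 = 15915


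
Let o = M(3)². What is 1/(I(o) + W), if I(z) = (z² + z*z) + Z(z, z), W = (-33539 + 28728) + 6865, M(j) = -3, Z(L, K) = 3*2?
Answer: 1/2222 ≈ 0.00045004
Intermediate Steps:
Z(L, K) = 6
o = 9 (o = (-3)² = 9)
W = 2054 (W = -4811 + 6865 = 2054)
I(z) = 6 + 2*z² (I(z) = (z² + z*z) + 6 = (z² + z²) + 6 = 2*z² + 6 = 6 + 2*z²)
1/(I(o) + W) = 1/((6 + 2*9²) + 2054) = 1/((6 + 2*81) + 2054) = 1/((6 + 162) + 2054) = 1/(168 + 2054) = 1/2222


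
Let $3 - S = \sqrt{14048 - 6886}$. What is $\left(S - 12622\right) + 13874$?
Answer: $1255 - \sqrt{7162} \approx 1170.4$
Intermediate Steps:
$S = 3 - \sqrt{7162}$ ($S = 3 - \sqrt{14048 - 6886} = 3 - \sqrt{7162} \approx -81.629$)
$\left(S - 12622\right) + 13874 = \left(\left(3 - \sqrt{7162}\right) - 12622\right) + 13874 = \left(-12619 - \sqrt{7162}\right) + 13874 = 1255 - \sqrt{7162}$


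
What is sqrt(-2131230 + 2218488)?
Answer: sqrt(87258) ≈ 295.39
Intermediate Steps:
sqrt(-2131230 + 2218488) = sqrt(87258)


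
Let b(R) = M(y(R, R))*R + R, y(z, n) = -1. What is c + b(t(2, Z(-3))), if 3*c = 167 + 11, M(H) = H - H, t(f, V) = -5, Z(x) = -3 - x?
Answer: 163/3 ≈ 54.333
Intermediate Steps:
M(H) = 0
c = 178/3 (c = (167 + 11)/3 = (⅓)*178 = 178/3 ≈ 59.333)
b(R) = R (b(R) = 0*R + R = 0 + R = R)
c + b(t(2, Z(-3))) = 178/3 - 5 = 163/3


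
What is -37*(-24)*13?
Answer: 11544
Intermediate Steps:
-37*(-24)*13 = 888*13 = 11544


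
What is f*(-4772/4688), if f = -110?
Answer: 65615/586 ≈ 111.97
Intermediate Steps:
f*(-4772/4688) = -(-524920)/4688 = -110*(-1193/1172) = 65615/586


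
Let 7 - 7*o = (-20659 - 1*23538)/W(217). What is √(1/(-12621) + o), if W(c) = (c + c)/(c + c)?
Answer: √1005891314631/12621 ≈ 79.466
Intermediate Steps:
W(c) = 1 (W(c) = (2*c)/((2*c)) = (2*c)*(1/(2*c)) = 1)
o = 44204/7 (o = 1 - (-20659 - 1*23538)/(7*1) = 1 - (-20659 - 23538)/7 = 1 - (-44197)/7 = 1 - ⅐*(-44197) = 1 + 44197/7 = 44204/7 ≈ 6314.9)
√(1/(-12621) + o) = √(1/(-12621) + 44204/7) = √(-1/12621 + 44204/7) = √(79699811/12621) = √1005891314631/12621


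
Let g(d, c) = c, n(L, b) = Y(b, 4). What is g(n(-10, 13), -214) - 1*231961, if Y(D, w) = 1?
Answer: -232175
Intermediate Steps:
n(L, b) = 1
g(n(-10, 13), -214) - 1*231961 = -214 - 1*231961 = -214 - 231961 = -232175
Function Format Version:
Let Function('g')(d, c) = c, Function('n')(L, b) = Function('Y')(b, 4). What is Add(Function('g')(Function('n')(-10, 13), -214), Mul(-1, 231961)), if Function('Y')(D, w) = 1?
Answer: -232175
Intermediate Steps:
Function('n')(L, b) = 1
Add(Function('g')(Function('n')(-10, 13), -214), Mul(-1, 231961)) = Add(-214, Mul(-1, 231961)) = Add(-214, -231961) = -232175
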